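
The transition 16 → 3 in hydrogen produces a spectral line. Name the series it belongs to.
Paschen series

The spectral series in hydrogen are named based on the final (lower) energy level:
- Lyman series: n_final = 1 (ultraviolet)
- Balmer series: n_final = 2 (visible/near-UV)
- Paschen series: n_final = 3 (infrared)
- Brackett series: n_final = 4 (infrared)
- Pfund series: n_final = 5 (far infrared)

Since this transition ends at n = 3, it belongs to the Paschen series.

For reference, this 16 → 3 line has photon energy
ΔE = 13.6057 eV × (1/3² - 1/16²) = 1.458597179 eV,
corresponding to wavelength λ = hc/ΔE = 1239.84 eV·nm / 1.458597179 eV = 850.02221 nm in the infrared region.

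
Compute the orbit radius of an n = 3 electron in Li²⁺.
0.1588 nm (or 1.5875 Å)

The Bohr radius formula is:
r_n = n² a₀ / Z

where a₀ = 0.0529177 nm is the Bohr radius.

For Li²⁺ (Z = 3) at n = 3:
r_3 = 3² × 0.0529177 nm / 3
r_3 = 9 × 0.0529177 nm / 3
r_3 = 0.47626 nm / 3
r_3 = 0.1588 nm

The electron orbits at approximately 0.1588 nm from the nucleus.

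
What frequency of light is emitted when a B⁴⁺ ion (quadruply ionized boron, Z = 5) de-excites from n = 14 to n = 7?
1.25887e+15 Hz

First, find the transition energy:
E_14 = -13.6057 × 5² / 14² = -1.73542092 eV
E_7 = -13.6057 × 5² / 7² = -6.94168367 eV
|ΔE| = |E_7 - E_14| = 5.20626275 eV

Convert to Joules: E = 5.20626275 eV × (1.602177 × 10⁻¹⁹ J/eV) = 8.3413544e-19 J

Using E = hf:
f = E/h = 8.3413544e-19 J / (6.62607 × 10⁻³⁴ J·s)
f = 1.25887e+15 Hz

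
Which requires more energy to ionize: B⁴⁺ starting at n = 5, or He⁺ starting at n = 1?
He⁺ at n = 1 (E = -54.423 eV)

Using E_n = -13.6057 Z² / n² eV:

B⁴⁺ (Z = 5) at n = 5:
E = -13.6057 × 5² / 5² = -13.6057 × 25 / 25 = -13.605700 eV

He⁺ (Z = 2) at n = 1:
E = -13.6057 × 2² / 1² = -13.6057 × 4 / 1 = -54.422800 eV

Since -54.422800 eV < -13.605700 eV,
He⁺ at n = 1 is more tightly bound (requires more energy to ionize).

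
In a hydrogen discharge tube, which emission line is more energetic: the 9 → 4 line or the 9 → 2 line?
9 → 2

Calculate the energy for each transition:

Transition 9 → 4:
ΔE₁ = |E_4 - E_9| = |-13.6057/4² - (-13.6057/9²)|
ΔE₁ = |-0.85035625 - (-0.16797160)| = 0.68238 eV

Transition 9 → 2:
ΔE₂ = |E_2 - E_9| = |-13.6057/2² - (-13.6057/9²)|
ΔE₂ = |-3.40142500 - (-0.16797160)| = 3.23345 eV

Since 3.23345 eV > 0.68238 eV, the transition 9 → 2 emits the more energetic photon.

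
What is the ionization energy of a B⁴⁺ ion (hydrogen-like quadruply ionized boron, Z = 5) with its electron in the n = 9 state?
4.20 eV

The ionization energy is the energy needed to remove the electron completely (n → ∞).

For a hydrogen-like ion with Z = 5, E_n = -13.6057 Z² / n² eV.

At n = 9: E_9 = -13.6057 × 5² / 9² = -4.19929 eV
At n = ∞: E_∞ = 0 eV

Ionization energy = E_∞ - E_9 = 0 - (-4.19929) = 4.19929 eV
Ionization energy ≈ 4.20 eV

This is also called the binding energy of the electron in state n = 9.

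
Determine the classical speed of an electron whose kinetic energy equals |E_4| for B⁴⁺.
2.73e+06 m/s (or 0.91218% of c)

The binding energy at n = 4 for B⁴⁺ is:
E_4 = -13.6057 × 5²/4² = -21.2589063 eV
|E_4| = 21.2589063 eV

Convert to Joules:
KE = 21.2589063 eV × (1.602177 × 10⁻¹⁹ J/eV) = 3.4061e-18 J

Using KE = ½mv²:
v = √(2·KE/m_e)
v = √(2 × 3.4061e-18 J / 9.10938 × 10⁻³¹ kg)
v = 2.73e+06 m/s

This is approximately 0.91218% the speed of light.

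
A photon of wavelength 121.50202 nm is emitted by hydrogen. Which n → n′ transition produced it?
n = 2 → n = 1

First, find the photon energy from the wavelength (hc = 1239.84 eV·nm):
E = hc/λ = 1239.84 eV·nm / 121.50202 nm = 10.204275 eV

The energy levels of hydrogen satisfy E_n = -13.6057 / n² eV, so an emission n_i → n_f releases
ΔE = 13.6057 × (1/n_f² − 1/n_i²) eV.

Setting ΔE equal to the photon energy:
1/n_f² − 1/n_i² = 10.204275 / 13.6057 = 0.75000000

Since 1/n_i² must be positive, we need 1/n_f² > 0.75000000, i.e. n_f ≤ 1. For each allowed n_f, solve n_i = (1/n_f² − 0.75000000)^(−1/2) and check whether it is a whole number:
  n_f = 1: 1/n_i² = 1.00000000 − 0.75000000 = 0.25000000 → n_i = 2.000  → integer, n_i = 2 ✓

Only n_f = 1 gives an integer upper level, n_i = 2.

The transition is from n = 2 to n = 1 (emission).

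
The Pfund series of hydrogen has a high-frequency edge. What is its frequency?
1.32e+14 Hz

The series limit corresponds to the transition from n = ∞ to n = 5.
This is the highest energy (shortest wavelength) transition in the Pfund series.

E_∞ = 0 eV
E_5 = -13.6057 / 5² = -0.54422800 eV

Energy at series limit:
ΔE = E_∞ - E_5 = 0 - (-0.54422800) = 0.54422800 eV
E = 0.54422800 eV × (1.602177 × 10⁻¹⁹ J/eV) = 8.7195e-20 J
f = E/h = 8.7195e-20 J / (6.62607 × 10⁻³⁴ J·s) = 1.32e+14 Hz

This energy equals the ionization energy from the n = 5 state of hydrogen.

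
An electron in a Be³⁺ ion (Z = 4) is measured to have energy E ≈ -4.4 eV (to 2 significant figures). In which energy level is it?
n = 7

The exact energy levels follow E_n = -13.6057 Z² / n² eV with Z = 4.

The measured value (-4.4 eV) is reported to only 2 significant figures, so we must test candidate n values and see which one matches to that precision.

Candidate energies:
  n = 5:  E = -13.6057 × 4² / 5² = -8.70765 eV
  n = 6:  E = -13.6057 × 4² / 6² = -6.04698 eV
  n = 7:  E = -13.6057 × 4² / 7² = -4.44268 eV  ← matches
  n = 8:  E = -13.6057 × 4² / 8² = -3.40143 eV
  n = 9:  E = -13.6057 × 4² / 9² = -2.68755 eV

Checking against the measurement of -4.4 eV (2 sig figs), only n = 7 agrees:
E_7 = -4.44268 eV, which rounds to -4.4 eV ✓

Therefore n = 7.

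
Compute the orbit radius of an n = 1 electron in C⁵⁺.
0.00882 nm (or 0.08820 Å)

The Bohr radius formula is:
r_n = n² a₀ / Z

where a₀ = 0.05291772 nm is the Bohr radius.

For C⁵⁺ (Z = 6) at n = 1:
r_1 = 1² × 0.05291772 nm / 6
r_1 = 1 × 0.05291772 nm / 6
r_1 = 0.052918 nm / 6
r_1 = 0.00882 nm

The electron orbits at approximately 0.00882 nm from the nucleus.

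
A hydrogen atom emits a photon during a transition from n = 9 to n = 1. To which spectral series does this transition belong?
Lyman series

The spectral series in hydrogen are named based on the final (lower) energy level:
- Lyman series: n_final = 1 (ultraviolet)
- Balmer series: n_final = 2 (visible/near-UV)
- Paschen series: n_final = 3 (infrared)
- Brackett series: n_final = 4 (infrared)
- Pfund series: n_final = 5 (far infrared)

Since this transition ends at n = 1, it belongs to the Lyman series.

For reference, this 9 → 1 line has photon energy
ΔE = 13.6057 eV × (1/1² - 1/9²) = 13.4377 eV,
corresponding to wavelength λ = hc/ΔE = 1239.84 eV·nm / 13.4377 eV = 92.27 nm in the ultraviolet region.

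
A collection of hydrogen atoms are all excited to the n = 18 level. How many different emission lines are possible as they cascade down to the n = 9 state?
45

The electron can occupy levels n = 9, 10, ..., 18 during de-excitation — that is m = 18 - 9 + 1 = 10 distinct levels.

The number of distinct spectral lines equals the number of ways to choose 2 of these m levels (each pair gives one possible emission transition):

Number of lines = m(m-1)/2 = 10×9/2 = 45

These correspond to all possible transitions between the 10 levels:
18 → 17, 18 → 16, 18 → 15, 18 → 14, 18 → 13, 18 → 12, 18 → 11, 18 → 10...

Each transition produces a photon with a unique energy (and thus wavelength). This count does not depend on Z.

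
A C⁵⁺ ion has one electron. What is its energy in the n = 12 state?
-3.40143 eV

For hydrogen-like ions, the energy levels scale with Z²:
E_n = -13.6057 Z² / n² eV

For C⁵⁺ (Z = 6) at n = 12:
E_12 = -13.6057 × 6² / 12²
E_12 = -13.6057 × 36 / 144
E_12 = -489.8052 / 144
E_12 = -3.40143 eV

The energy is 36 times more negative than hydrogen at the same n due to the stronger nuclear charge.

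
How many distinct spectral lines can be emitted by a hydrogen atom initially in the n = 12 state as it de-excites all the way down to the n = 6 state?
21

The electron can occupy levels n = 6, 7, ..., 12 during de-excitation — that is m = 12 - 6 + 1 = 7 distinct levels.

The number of distinct spectral lines equals the number of ways to choose 2 of these m levels (each pair gives one possible emission transition):

Number of lines = m(m-1)/2 = 7×6/2 = 21

These correspond to all possible transitions between the 7 levels:
12 → 11, 12 → 10, 12 → 9, 12 → 8, 12 → 7, 12 → 6, 11 → 10, 11 → 9...

Each transition produces a photon with a unique energy (and thus wavelength). This count does not depend on Z.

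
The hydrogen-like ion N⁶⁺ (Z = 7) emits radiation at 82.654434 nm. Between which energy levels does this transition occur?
n = 5 → n = 4

First, find the photon energy from the wavelength (hc = 1239.84 eV·nm):
E = hc/λ = 1239.84 eV·nm / 82.654434 nm = 15.000284 eV

The energy levels of N⁶⁺ satisfy E_n = -13.6057 × 7² / n² eV, so an emission n_i → n_f releases
ΔE = 13.6057 × 7² × (1/n_f² − 1/n_i²) eV.

Setting ΔE equal to the photon energy:
1/n_f² − 1/n_i² = 15.000284 / (13.6057 × 7²) = 0.022500000

Since 1/n_i² must be positive, we need 1/n_f² > 0.022500000, i.e. n_f ≤ 6. For each allowed n_f, solve n_i = (1/n_f² − 0.022500000)^(−1/2) and check whether it is a whole number:
  n_f = 1: 1/n_i² = 1.000000000 − 0.022500000 = 0.977500000 → n_i = 1.011  (not an integer) ✗
  n_f = 2: 1/n_i² = 0.250000000 − 0.022500000 = 0.227500000 → n_i = 2.097  (not an integer) ✗
  n_f = 3: 1/n_i² = 0.111111111 − 0.022500000 = 0.088611111 → n_i = 3.359  (not an integer) ✗
  n_f = 4: 1/n_i² = 0.062500000 − 0.022500000 = 0.040000000 → n_i = 5.000  → integer, n_i = 5 ✓
  n_f = 5: 1/n_i² = 0.040000000 − 0.022500000 = 0.017500000 → n_i = 7.559  (not an integer) ✗
  n_f = 6: 1/n_i² = 0.027777778 − 0.022500000 = 0.005277778 → n_i = 13.765  (not an integer) ✗

Only n_f = 4 gives an integer upper level, n_i = 5.

The transition is from n = 5 to n = 4 (emission).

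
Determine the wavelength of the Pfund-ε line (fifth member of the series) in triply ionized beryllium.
189.846902 nm

The lines of a series are numbered from the longest wavelength (smallest ΔE) outward; the fifth line is the transition from n = n_f + 5 to n_f.
The Pfund series has all transitions ending at n_f = 5.

For Be³⁺ (Z = 4), the fifth line (ε-line) is the jump from n = 10 to n = 5:
E_10 = -13.6057 × 4² / 10² = -2.1769120000 eV
E_5 = -13.6057 × 4² / 5² = -8.7076480000 eV
ΔE = E_10 - E_5 = 6.5307360000 eV

λ = hc/E = 1239.84 eV·nm / 6.5307360000 eV
λ = 189.846902 nm

This is the ε-line of the Pfund series in Be³⁺.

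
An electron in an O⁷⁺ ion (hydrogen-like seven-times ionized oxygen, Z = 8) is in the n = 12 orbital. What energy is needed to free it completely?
6.0470 eV

The ionization energy is the energy needed to remove the electron completely (n → ∞).

For a hydrogen-like ion with Z = 8, E_n = -13.6057 Z² / n² eV.

At n = 12: E_12 = -13.6057 × 8² / 12² = -6.0469778 eV
At n = ∞: E_∞ = 0 eV

Ionization energy = E_∞ - E_12 = 0 - (-6.0469778) = 6.0469778 eV
Ionization energy ≈ 6.0470 eV

This is also called the binding energy of the electron in state n = 12.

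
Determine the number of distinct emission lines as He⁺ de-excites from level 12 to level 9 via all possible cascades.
6

The electron can occupy levels n = 9, 10, ..., 12 during de-excitation — that is m = 12 - 9 + 1 = 4 distinct levels.

The number of distinct spectral lines equals the number of ways to choose 2 of these m levels (each pair gives one possible emission transition):

Number of lines = m(m-1)/2 = 4×3/2 = 6

These correspond to all possible transitions between the 4 levels:
12 → 11, 12 → 10, 12 → 9, 11 → 10, 11 → 9, 10 → 9

Each transition produces a photon with a unique energy (and thus wavelength). This count does not depend on Z.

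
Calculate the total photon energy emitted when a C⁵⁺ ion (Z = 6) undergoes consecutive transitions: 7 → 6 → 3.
44.426776 eV

The energy levels of C⁵⁺ are E_n = -13.6057 × 6² / n² eV.

First transition (7 → 6):
ΔE₁ = |E_6 - E_7|
ΔE₁ = |-13.605700000000 - (-9.996024489796)| = 3.609675510 eV

Second transition (6 → 3):
ΔE₂ = |E_3 - E_6|
ΔE₂ = |-54.422800000000 - (-13.605700000000)| = 40.817100000 eV

Total energy released:
E_total = ΔE₁ + ΔE₂ = 3.609675510 + 40.817100000 = 44.426776 eV

Note: This equals the direct transition 7 → 3: 44.426776 eV ✓
Energy is conserved regardless of the path taken.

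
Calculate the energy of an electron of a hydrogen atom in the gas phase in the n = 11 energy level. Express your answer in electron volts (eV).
-0.112444 eV

The energy levels of a hydrogen-like atom are given by:
E_n = -13.6057 eV / n²

For n = 11:
E_11 = -13.6057 eV / 11²
E_11 = -13.6057 eV / 121
E_11 = -0.112444 eV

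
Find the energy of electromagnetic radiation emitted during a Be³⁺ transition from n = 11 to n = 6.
4.248 eV

The energy levels are E_n = -13.6057 Z² eV / n².

Energy at n = 11: E_11 = -13.6057 × 4² / 11² = -1.799101 eV
Energy at n = 6: E_6 = -13.6057 × 4² / 6² = -6.046978 eV

For emission (electron falling to lower state), the photon energy is:
E_photon = E_11 - E_6 = |-1.799101 - (-6.046978)|
E_photon = 4.248 eV

This energy is carried away by the emitted photon.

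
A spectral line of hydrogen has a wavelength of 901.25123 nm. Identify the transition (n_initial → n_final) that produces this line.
n = 10 → n = 3

First, find the photon energy from the wavelength (hc = 1239.84 eV·nm):
E = hc/λ = 1239.84 eV·nm / 901.25123 nm = 1.3756874 eV

The energy levels of hydrogen satisfy E_n = -13.6057 / n² eV, so an emission n_i → n_f releases
ΔE = 13.6057 × (1/n_f² − 1/n_i²) eV.

Setting ΔE equal to the photon energy:
1/n_f² − 1/n_i² = 1.3756874 / 13.6057 = 0.10111111

Since 1/n_i² must be positive, we need 1/n_f² > 0.10111111, i.e. n_f ≤ 3. For each allowed n_f, solve n_i = (1/n_f² − 0.10111111)^(−1/2) and check whether it is a whole number:
  n_f = 1: 1/n_i² = 1.00000000 − 0.10111111 = 0.89888889 → n_i = 1.055  (not an integer) ✗
  n_f = 2: 1/n_i² = 0.25000000 − 0.10111111 = 0.14888889 → n_i = 2.592  (not an integer) ✗
  n_f = 3: 1/n_i² = 0.11111111 − 0.10111111 = 0.01000000 → n_i = 10.000  → integer, n_i = 10 ✓

Only n_f = 3 gives an integer upper level, n_i = 10.

The transition is from n = 10 to n = 3 (emission).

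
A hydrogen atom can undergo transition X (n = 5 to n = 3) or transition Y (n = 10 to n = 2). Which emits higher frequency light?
10 → 2

Calculate the energy for each transition:

Transition 5 → 3:
ΔE₁ = |E_3 - E_5| = |-13.6057/3² - (-13.6057/5²)|
ΔE₁ = |-1.511744444 - (-0.544228000)| = 0.967516 eV

Transition 10 → 2:
ΔE₂ = |E_2 - E_10| = |-13.6057/2² - (-13.6057/10²)|
ΔE₂ = |-3.401425000 - (-0.136057000)| = 3.265368 eV

Since 3.265368 eV > 0.967516 eV, the transition 10 → 2 emits the more energetic photon.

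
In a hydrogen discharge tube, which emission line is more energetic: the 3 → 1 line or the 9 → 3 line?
3 → 1

Calculate the energy for each transition:

Transition 3 → 1:
ΔE₁ = |E_1 - E_3| = |-13.6057/1² - (-13.6057/3²)|
ΔE₁ = |-13.60570000000 - (-1.51174444444)| = 12.09395556 eV

Transition 9 → 3:
ΔE₂ = |E_3 - E_9| = |-13.6057/3² - (-13.6057/9²)|
ΔE₂ = |-1.51174444444 - (-0.16797160494)| = 1.34377284 eV

Since 12.09395556 eV > 1.34377284 eV, the transition 3 → 1 emits the more energetic photon.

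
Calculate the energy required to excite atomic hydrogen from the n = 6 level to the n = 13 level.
0.297 eV

The energy levels of a hydrogen-like atom are E_n = -13.6057 eV / n².

Energy at n = 6: E_6 = -13.6057 / 6² = -0.377936 eV
Energy at n = 13: E_13 = -13.6057 / 13² = -0.080507 eV

The excitation energy is the difference:
ΔE = E_13 - E_6
ΔE = -0.080507 - (-0.377936)
ΔE = 0.297 eV

Since this is positive, energy must be absorbed (photon absorption).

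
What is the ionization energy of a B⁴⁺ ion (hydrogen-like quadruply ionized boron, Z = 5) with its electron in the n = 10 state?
3.401425 eV

The ionization energy is the energy needed to remove the electron completely (n → ∞).

For a hydrogen-like ion with Z = 5, E_n = -13.6057 Z² / n² eV.

At n = 10: E_10 = -13.6057 × 5² / 10² = -3.401425000 eV
At n = ∞: E_∞ = 0 eV

Ionization energy = E_∞ - E_10 = 0 - (-3.401425000) = 3.401425000 eV
Ionization energy ≈ 3.401425 eV

This is also called the binding energy of the electron in state n = 10.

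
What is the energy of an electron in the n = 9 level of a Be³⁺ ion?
-2.688 eV

For hydrogen-like ions, the energy levels scale with Z²:
E_n = -13.6057 Z² / n² eV

For Be³⁺ (Z = 4) at n = 9:
E_9 = -13.6057 × 4² / 9²
E_9 = -13.6057 × 16 / 81
E_9 = -217.6912 / 81
E_9 = -2.688 eV

The energy is 16 times more negative than hydrogen at the same n due to the stronger nuclear charge.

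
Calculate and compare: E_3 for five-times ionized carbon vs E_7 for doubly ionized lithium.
C⁵⁺ at n = 3 (E = -54.42280 eV)

Using E_n = -13.6057 Z² / n² eV:

C⁵⁺ (Z = 6) at n = 3:
E = -13.6057 × 6² / 3² = -13.6057 × 36 / 9 = -54.42280000 eV

Li²⁺ (Z = 3) at n = 7:
E = -13.6057 × 3² / 7² = -13.6057 × 9 / 49 = -2.49900612 eV

Since -54.42280000 eV < -2.49900612 eV,
C⁵⁺ at n = 3 is more tightly bound (requires more energy to ionize).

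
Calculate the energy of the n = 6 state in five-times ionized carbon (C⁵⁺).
-13.605700 eV

For hydrogen-like ions, the energy levels scale with Z²:
E_n = -13.6057 Z² / n² eV

For C⁵⁺ (Z = 6) at n = 6:
E_6 = -13.6057 × 6² / 6²
E_6 = -13.6057 × 36 / 36
E_6 = -489.8052 / 36
E_6 = -13.605700 eV

The energy is 36 times more negative than hydrogen at the same n due to the stronger nuclear charge.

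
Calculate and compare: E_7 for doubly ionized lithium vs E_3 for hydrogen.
Li²⁺ at n = 7 (E = -2.499 eV)

Using E_n = -13.6057 Z² / n² eV:

Li²⁺ (Z = 3) at n = 7:
E = -13.6057 × 3² / 7² = -13.6057 × 9 / 49 = -2.499006 eV

H (Z = 1) at n = 3:
E = -13.6057 × 1² / 3² = -13.6057 × 1 / 9 = -1.511744 eV

Since -2.499006 eV < -1.511744 eV,
Li²⁺ at n = 7 is more tightly bound (requires more energy to ionize).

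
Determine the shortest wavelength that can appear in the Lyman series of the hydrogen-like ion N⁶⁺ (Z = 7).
1.85972 nm

The series limit corresponds to the transition from n = ∞ to n = 1.
This is the highest energy (shortest wavelength) transition in the Lyman series.

E_∞ = 0 eV
E_1 = -13.6057 × 7² / 1² = -666.6793000 eV

Energy at series limit:
ΔE = E_∞ - E_1 = 0 - (-666.6793000) = 666.6793000 eV
λ = hc/E = 1239.84 eV·nm / 666.6793000 eV = 1.85972 nm

This energy equals the ionization energy from the n = 1 state of N⁶⁺.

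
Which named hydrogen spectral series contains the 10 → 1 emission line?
Lyman series

The spectral series in hydrogen are named based on the final (lower) energy level:
- Lyman series: n_final = 1 (ultraviolet)
- Balmer series: n_final = 2 (visible/near-UV)
- Paschen series: n_final = 3 (infrared)
- Brackett series: n_final = 4 (infrared)
- Pfund series: n_final = 5 (far infrared)

Since this transition ends at n = 1, it belongs to the Lyman series.

For reference, this 10 → 1 line has photon energy
ΔE = 13.6057 eV × (1/1² - 1/10²) = 13.46964 eV,
corresponding to wavelength λ = hc/ΔE = 1239.84 eV·nm / 13.46964 eV = 92.047 nm in the ultraviolet region.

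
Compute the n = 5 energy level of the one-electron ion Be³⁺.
-8.7076 eV

For hydrogen-like ions, the energy levels scale with Z²:
E_n = -13.6057 Z² / n² eV

For Be³⁺ (Z = 4) at n = 5:
E_5 = -13.6057 × 4² / 5²
E_5 = -13.6057 × 16 / 25
E_5 = -217.6912 / 25
E_5 = -8.7076 eV

The energy is 16 times more negative than hydrogen at the same n due to the stronger nuclear charge.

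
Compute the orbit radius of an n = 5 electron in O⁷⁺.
0.1654 nm (or 1.6537 Å)

The Bohr radius formula is:
r_n = n² a₀ / Z

where a₀ = 0.0529177 nm is the Bohr radius.

For O⁷⁺ (Z = 8) at n = 5:
r_5 = 5² × 0.0529177 nm / 8
r_5 = 25 × 0.0529177 nm / 8
r_5 = 1.32294 nm / 8
r_5 = 0.1654 nm

The electron orbits at approximately 0.1654 nm from the nucleus.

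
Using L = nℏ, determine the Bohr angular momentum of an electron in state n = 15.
1.5819e-33 J·s (or 15ℏ)

In the Bohr model, angular momentum is quantized:
L = nℏ

where ℏ = h/(2π) = 1.054572e-34 J·s

For n = 15:
L = 15 × 1.054572e-34 J·s
L = 1.5819e-33 J·s

This can also be written as L = 15ℏ.
The angular momentum is an integer multiple of the reduced Planck constant.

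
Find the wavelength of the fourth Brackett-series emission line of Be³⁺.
121.5020 nm

The lines of a series are numbered from the longest wavelength (smallest ΔE) outward; the fourth line is the transition from n = n_f + 4 to n_f.
The Brackett series has all transitions ending at n_f = 4.

For Be³⁺ (Z = 4), the fourth line (δ-line) is the jump from n = 8 to n = 4:
E_8 = -13.6057 × 4² / 8² = -3.4014250 eV
E_4 = -13.6057 × 4² / 4² = -13.6057000 eV
ΔE = E_8 - E_4 = 10.2042750 eV

λ = hc/E = 1239.84 eV·nm / 10.2042750 eV
λ = 121.5020 nm

This is the δ-line of the Brackett series in Be³⁺.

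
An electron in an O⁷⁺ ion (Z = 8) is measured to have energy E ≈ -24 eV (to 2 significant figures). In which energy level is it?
n = 6

The exact energy levels follow E_n = -13.6057 Z² / n² eV with Z = 8.

The measured value (-24 eV) is reported to only 2 significant figures, so we must test candidate n values and see which one matches to that precision.

Candidate energies:
  n = 4:  E = -13.6057 × 8² / 4² = -54.42280 eV
  n = 5:  E = -13.6057 × 8² / 5² = -34.83059 eV
  n = 6:  E = -13.6057 × 8² / 6² = -24.18791 eV  ← matches
  n = 7:  E = -13.6057 × 8² / 7² = -17.77071 eV
  n = 8:  E = -13.6057 × 8² / 8² = -13.60570 eV

Checking against the measurement of -24 eV (2 sig figs), only n = 6 agrees:
E_6 = -24.18791 eV, which rounds to -24 eV ✓

Therefore n = 6.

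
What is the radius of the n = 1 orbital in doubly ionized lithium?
0.0176 nm (or 0.1764 Å)

The Bohr radius formula is:
r_n = n² a₀ / Z

where a₀ = 0.0529177 nm is the Bohr radius.

For Li²⁺ (Z = 3) at n = 1:
r_1 = 1² × 0.0529177 nm / 3
r_1 = 1 × 0.0529177 nm / 3
r_1 = 0.05292 nm / 3
r_1 = 0.0176 nm

The electron orbits at approximately 0.0176 nm from the nucleus.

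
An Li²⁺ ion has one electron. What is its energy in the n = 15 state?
-0.54423 eV

For hydrogen-like ions, the energy levels scale with Z²:
E_n = -13.6057 Z² / n² eV

For Li²⁺ (Z = 3) at n = 15:
E_15 = -13.6057 × 3² / 15²
E_15 = -13.6057 × 9 / 225
E_15 = -122.4513 / 225
E_15 = -0.54423 eV

The energy is 9 times more negative than hydrogen at the same n due to the stronger nuclear charge.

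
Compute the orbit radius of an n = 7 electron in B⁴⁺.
0.5186 nm (or 5.1859 Å)

The Bohr radius formula is:
r_n = n² a₀ / Z

where a₀ = 0.0529177 nm is the Bohr radius.

For B⁴⁺ (Z = 5) at n = 7:
r_7 = 7² × 0.0529177 nm / 5
r_7 = 49 × 0.0529177 nm / 5
r_7 = 2.59297 nm / 5
r_7 = 0.5186 nm

The electron orbits at approximately 0.5186 nm from the nucleus.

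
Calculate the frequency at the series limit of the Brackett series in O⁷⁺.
1.31594e+16 Hz

The series limit corresponds to the transition from n = ∞ to n = 4.
This is the highest energy (shortest wavelength) transition in the Brackett series.

E_∞ = 0 eV
E_4 = -13.6057 × 8² / 4² = -54.4228000 eV

Energy at series limit:
ΔE = E_∞ - E_4 = 0 - (-54.4228000) = 54.4228000 eV
E = 54.4228000 eV × (1.602177 × 10⁻¹⁹ J/eV) = 8.7194958e-18 J
f = E/h = 8.7194958e-18 J / (6.62607 × 10⁻³⁴ J·s) = 1.31594e+16 Hz

This energy equals the ionization energy from the n = 4 state of O⁷⁺.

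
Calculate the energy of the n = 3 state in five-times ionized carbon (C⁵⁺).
-54.423 eV

For hydrogen-like ions, the energy levels scale with Z²:
E_n = -13.6057 Z² / n² eV

For C⁵⁺ (Z = 6) at n = 3:
E_3 = -13.6057 × 6² / 3²
E_3 = -13.6057 × 36 / 9
E_3 = -489.8052 / 9
E_3 = -54.423 eV

The energy is 36 times more negative than hydrogen at the same n due to the stronger nuclear charge.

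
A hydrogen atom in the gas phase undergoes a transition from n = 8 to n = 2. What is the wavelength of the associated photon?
388.8065 nm

First, find the transition energy using E_n = -13.6057 / n² eV:
E_8 = -13.6057 / 8² = -0.21258906 eV
E_2 = -13.6057 / 2² = -3.40142500 eV

Photon energy: |ΔE| = |E_2 - E_8| = 3.18883594 eV

Convert to wavelength using E = hc/λ with hc = 1239.84 eV·nm:
λ = hc/E = 1239.84 eV·nm / 3.18883594 eV
λ = 388.8065 nm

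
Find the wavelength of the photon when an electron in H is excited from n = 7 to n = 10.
8755.29244 nm

First, find the transition energy using E_n = -13.6057 / n² eV:
E_7 = -13.6057 / 7² = -0.27766734694 eV
E_10 = -13.6057 / 10² = -0.13605700000 eV

Photon energy: |ΔE| = |E_10 - E_7| = 0.14161034694 eV

Convert to wavelength using E = hc/λ with hc = 1239.84 eV·nm:
λ = hc/E = 1239.84 eV·nm / 0.14161034694 eV
λ = 8755.29244 nm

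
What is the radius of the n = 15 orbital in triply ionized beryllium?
2.9766 nm (or 29.7662 Å)

The Bohr radius formula is:
r_n = n² a₀ / Z

where a₀ = 0.0529177 nm is the Bohr radius.

For Be³⁺ (Z = 4) at n = 15:
r_15 = 15² × 0.0529177 nm / 4
r_15 = 225 × 0.0529177 nm / 4
r_15 = 11.90648 nm / 4
r_15 = 2.9766 nm

The electron orbits at approximately 2.9766 nm from the nucleus.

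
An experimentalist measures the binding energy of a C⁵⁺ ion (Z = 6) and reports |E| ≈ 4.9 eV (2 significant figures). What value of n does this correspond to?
n = 10

The exact energy levels follow E_n = -13.6057 Z² / n² eV with Z = 6.

The measured value (-4.9 eV) is reported to only 2 significant figures, so we must test candidate n values and see which one matches to that precision.

Candidate energies:
  n = 8:  E = -13.6057 × 6² / 8² = -7.65321 eV
  n = 9:  E = -13.6057 × 6² / 9² = -6.04698 eV
  n = 10:  E = -13.6057 × 6² / 10² = -4.89805 eV  ← matches
  n = 11:  E = -13.6057 × 6² / 11² = -4.04798 eV
  n = 12:  E = -13.6057 × 6² / 12² = -3.40143 eV

Checking against the measurement of -4.9 eV (2 sig figs), only n = 10 agrees:
E_10 = -4.89805 eV, which rounds to -4.9 eV ✓

Therefore n = 10.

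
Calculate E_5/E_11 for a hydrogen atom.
4.840000

Using E_n = -13.6057 Z² / n² eV with Z = 1:

E_5 = -13.6057 / 5² = -13.6057 / 25 = -0.544228000000 eV
E_11 = -13.6057 / 11² = -13.6057 / 121 = -0.112443801653 eV

The ratio is:
E_5/E_11 = (-0.544228000000) / (-0.112443801653)
E_5/E_11 = (-13.6057/25) / (-13.6057/121)
E_5/E_11 = 121/25
E_5/E_11 = 4.840000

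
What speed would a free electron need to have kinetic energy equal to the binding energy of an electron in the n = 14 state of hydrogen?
1.56264e+05 m/s (or 0.0521% of c)

The binding energy at n = 14 for hydrogen is:
E_14 = -13.6057/14² = -0.0694168367 eV
|E_14| = 0.0694168367 eV

Convert to Joules:
KE = 0.0694168367 eV × (1.602177 × 10⁻¹⁹ J/eV) = 1.1121806e-20 J

Using KE = ½mv²:
v = √(2·KE/m_e)
v = √(2 × 1.1121806e-20 J / 9.10938 × 10⁻³¹ kg)
v = 1.56264e+05 m/s

This is approximately 0.0521% the speed of light.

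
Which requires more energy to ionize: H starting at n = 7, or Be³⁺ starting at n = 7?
Be³⁺ at n = 7 (E = -4.443 eV)

Using E_n = -13.6057 Z² / n² eV:

H (Z = 1) at n = 7:
E = -13.6057 × 1² / 7² = -13.6057 × 1 / 49 = -0.277667 eV

Be³⁺ (Z = 4) at n = 7:
E = -13.6057 × 4² / 7² = -13.6057 × 16 / 49 = -4.442678 eV

Since -4.442678 eV < -0.277667 eV,
Be³⁺ at n = 7 is more tightly bound (requires more energy to ionize).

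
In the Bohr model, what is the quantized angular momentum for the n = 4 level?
4.218e-34 J·s (or 4ℏ)

In the Bohr model, angular momentum is quantized:
L = nℏ

where ℏ = h/(2π) = 1.05457e-34 J·s

For n = 4:
L = 4 × 1.05457e-34 J·s
L = 4.218e-34 J·s

This can also be written as L = 4ℏ.
The angular momentum is an integer multiple of the reduced Planck constant.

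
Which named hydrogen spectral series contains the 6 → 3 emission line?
Paschen series

The spectral series in hydrogen are named based on the final (lower) energy level:
- Lyman series: n_final = 1 (ultraviolet)
- Balmer series: n_final = 2 (visible/near-UV)
- Paschen series: n_final = 3 (infrared)
- Brackett series: n_final = 4 (infrared)
- Pfund series: n_final = 5 (far infrared)

Since this transition ends at n = 3, it belongs to the Paschen series.

For reference, this 6 → 3 line has photon energy
ΔE = 13.6057 eV × (1/3² - 1/6²) = 1.133808333 eV,
corresponding to wavelength λ = hc/ΔE = 1239.84 eV·nm / 1.133808333 eV = 1093.5182 nm in the infrared region.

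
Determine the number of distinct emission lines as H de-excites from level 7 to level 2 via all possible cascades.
15

The electron can occupy levels n = 2, 3, ..., 7 during de-excitation — that is m = 7 - 2 + 1 = 6 distinct levels.

The number of distinct spectral lines equals the number of ways to choose 2 of these m levels (each pair gives one possible emission transition):

Number of lines = m(m-1)/2 = 6×5/2 = 15

These correspond to all possible transitions between the 6 levels:
7 → 6, 7 → 5, 7 → 4, 7 → 3, 7 → 2, 6 → 5, 6 → 4, 6 → 3...

Each transition produces a photon with a unique energy (and thus wavelength). This count does not depend on Z.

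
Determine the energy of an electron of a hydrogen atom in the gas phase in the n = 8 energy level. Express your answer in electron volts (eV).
-0.213 eV

The energy levels of a hydrogen-like atom are given by:
E_n = -13.6057 eV / n²

For n = 8:
E_8 = -13.6057 eV / 8²
E_8 = -13.6057 eV / 64
E_8 = -0.213 eV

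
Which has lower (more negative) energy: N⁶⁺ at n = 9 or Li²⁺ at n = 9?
N⁶⁺ at n = 9 (E = -8.230609 eV)

Using E_n = -13.6057 Z² / n² eV:

N⁶⁺ (Z = 7) at n = 9:
E = -13.6057 × 7² / 9² = -13.6057 × 49 / 81 = -8.230608642 eV

Li²⁺ (Z = 3) at n = 9:
E = -13.6057 × 3² / 9² = -13.6057 × 9 / 81 = -1.511744444 eV

Since -8.230608642 eV < -1.511744444 eV,
N⁶⁺ at n = 9 is more tightly bound (requires more energy to ionize).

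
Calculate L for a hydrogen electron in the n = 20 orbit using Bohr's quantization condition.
2.10914e-33 J·s (or 20ℏ)

In the Bohr model, angular momentum is quantized:
L = nℏ

where ℏ = h/(2π) = 1.0545718e-34 J·s

For n = 20:
L = 20 × 1.0545718e-34 J·s
L = 2.10914e-33 J·s

This can also be written as L = 20ℏ.
The angular momentum is an integer multiple of the reduced Planck constant.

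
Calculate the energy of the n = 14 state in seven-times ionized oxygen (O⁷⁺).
-4.44268 eV

For hydrogen-like ions, the energy levels scale with Z²:
E_n = -13.6057 Z² / n² eV

For O⁷⁺ (Z = 8) at n = 14:
E_14 = -13.6057 × 8² / 14²
E_14 = -13.6057 × 64 / 196
E_14 = -870.7648 / 196
E_14 = -4.44268 eV

The energy is 64 times more negative than hydrogen at the same n due to the stronger nuclear charge.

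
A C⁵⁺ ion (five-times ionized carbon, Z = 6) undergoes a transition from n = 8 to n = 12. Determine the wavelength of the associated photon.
291.60 nm

First, find the transition energy using E_n = -13.6057 Z² / n² eV:
E_8 = -13.6057 × 6² / 8² = -7.653206 eV
E_12 = -13.6057 × 6² / 12² = -3.401425 eV

Photon energy: |ΔE| = |E_12 - E_8| = 4.251781 eV

Convert to wavelength using E = hc/λ with hc = 1239.84 eV·nm:
λ = hc/E = 1239.84 eV·nm / 4.251781 eV
λ = 291.60 nm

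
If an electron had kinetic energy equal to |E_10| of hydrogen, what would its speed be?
2.188e+05 m/s (or 0.072974% of c)

The binding energy at n = 10 for hydrogen is:
E_10 = -13.6057/10² = -0.13605700 eV
|E_10| = 0.13605700 eV

Convert to Joules:
KE = 0.13605700 eV × (1.602177 × 10⁻¹⁹ J/eV) = 2.17987e-20 J

Using KE = ½mv²:
v = √(2·KE/m_e)
v = √(2 × 2.17987e-20 J / 9.10938 × 10⁻³¹ kg)
v = 2.188e+05 m/s

This is approximately 0.072974% the speed of light.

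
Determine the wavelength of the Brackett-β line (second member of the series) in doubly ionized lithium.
291.605 nm

The lines of a series are numbered from the longest wavelength (smallest ΔE) outward; the second line is the transition from n = n_f + 2 to n_f.
The Brackett series has all transitions ending at n_f = 4.

For Li²⁺ (Z = 3), the second line (β-line) is the jump from n = 6 to n = 4:
E_6 = -13.6057 × 3² / 6² = -3.4014250 eV
E_4 = -13.6057 × 3² / 4² = -7.6532063 eV
ΔE = E_6 - E_4 = 4.2517813 eV

λ = hc/E = 1239.84 eV·nm / 4.2517813 eV
λ = 291.605 nm

This is the β-line of the Brackett series in Li²⁺.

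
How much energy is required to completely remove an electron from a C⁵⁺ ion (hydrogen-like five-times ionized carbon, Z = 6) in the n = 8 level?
7.65321 eV

The ionization energy is the energy needed to remove the electron completely (n → ∞).

For a hydrogen-like ion with Z = 6, E_n = -13.6057 Z² / n² eV.

At n = 8: E_8 = -13.6057 × 6² / 8² = -7.65320625 eV
At n = ∞: E_∞ = 0 eV

Ionization energy = E_∞ - E_8 = 0 - (-7.65320625) = 7.65320625 eV
Ionization energy ≈ 7.65321 eV

This is also called the binding energy of the electron in state n = 8.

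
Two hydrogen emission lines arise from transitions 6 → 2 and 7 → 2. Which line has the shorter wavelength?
7 → 2

Calculate the energy for each transition:

Transition 6 → 2:
ΔE₁ = |E_2 - E_6| = |-13.6057/2² - (-13.6057/6²)|
ΔE₁ = |-3.4014250000 - (-0.3779361111)| = 3.0234889 eV

Transition 7 → 2:
ΔE₂ = |E_2 - E_7| = |-13.6057/2² - (-13.6057/7²)|
ΔE₂ = |-3.4014250000 - (-0.2776673469)| = 3.1237577 eV

Since 3.1237577 eV > 3.0234889 eV, the transition 7 → 2 emits the more energetic photon.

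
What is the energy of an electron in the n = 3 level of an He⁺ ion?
-6.0470 eV

For hydrogen-like ions, the energy levels scale with Z²:
E_n = -13.6057 Z² / n² eV

For He⁺ (Z = 2) at n = 3:
E_3 = -13.6057 × 2² / 3²
E_3 = -13.6057 × 4 / 9
E_3 = -54.4228 / 9
E_3 = -6.0470 eV

The energy is 4 times more negative than hydrogen at the same n due to the stronger nuclear charge.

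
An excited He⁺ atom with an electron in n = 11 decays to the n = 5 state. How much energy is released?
1.727 eV

The energy levels are E_n = -13.6057 Z² eV / n².

Energy at n = 11: E_11 = -13.6057 × 2² / 11² = -0.449775 eV
Energy at n = 5: E_5 = -13.6057 × 2² / 5² = -2.176912 eV

For emission (electron falling to lower state), the photon energy is:
E_photon = E_11 - E_5 = |-0.449775 - (-2.176912)|
E_photon = 1.727 eV

This energy is carried away by the emitted photon.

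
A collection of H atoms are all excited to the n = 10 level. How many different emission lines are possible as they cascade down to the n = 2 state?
36

The electron can occupy levels n = 2, 3, ..., 10 during de-excitation — that is m = 10 - 2 + 1 = 9 distinct levels.

The number of distinct spectral lines equals the number of ways to choose 2 of these m levels (each pair gives one possible emission transition):

Number of lines = m(m-1)/2 = 9×8/2 = 36

These correspond to all possible transitions between the 9 levels:
10 → 9, 10 → 8, 10 → 7, 10 → 6, 10 → 5, 10 → 4, 10 → 3, 10 → 2...

Each transition produces a photon with a unique energy (and thus wavelength). This count does not depend on Z.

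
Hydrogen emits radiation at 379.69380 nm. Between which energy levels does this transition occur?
n = 10 → n = 2

First, find the photon energy from the wavelength (hc = 1239.84 eV·nm):
E = hc/λ = 1239.84 eV·nm / 379.69380 nm = 3.2653680 eV

The energy levels of hydrogen satisfy E_n = -13.6057 / n² eV, so an emission n_i → n_f releases
ΔE = 13.6057 × (1/n_f² − 1/n_i²) eV.

Setting ΔE equal to the photon energy:
1/n_f² − 1/n_i² = 3.2653680 / 13.6057 = 0.24000000

Since 1/n_i² must be positive, we need 1/n_f² > 0.24000000, i.e. n_f ≤ 2. For each allowed n_f, solve n_i = (1/n_f² − 0.24000000)^(−1/2) and check whether it is a whole number:
  n_f = 1: 1/n_i² = 1.00000000 − 0.24000000 = 0.76000000 → n_i = 1.147  (not an integer) ✗
  n_f = 2: 1/n_i² = 0.25000000 − 0.24000000 = 0.01000000 → n_i = 10.000  → integer, n_i = 10 ✓

Only n_f = 2 gives an integer upper level, n_i = 10.

The transition is from n = 10 to n = 2 (emission).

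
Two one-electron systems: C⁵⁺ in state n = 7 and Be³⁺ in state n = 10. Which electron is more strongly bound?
C⁵⁺ at n = 7 (E = -9.99602 eV)

Using E_n = -13.6057 Z² / n² eV:

C⁵⁺ (Z = 6) at n = 7:
E = -13.6057 × 6² / 7² = -13.6057 × 36 / 49 = -9.99602449 eV

Be³⁺ (Z = 4) at n = 10:
E = -13.6057 × 4² / 10² = -13.6057 × 16 / 100 = -2.17691200 eV

Since -9.99602449 eV < -2.17691200 eV,
C⁵⁺ at n = 7 is more tightly bound (requires more energy to ionize).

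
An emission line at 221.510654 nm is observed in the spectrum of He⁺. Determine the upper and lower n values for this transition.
n = 11 → n = 3

First, find the photon energy from the wavelength (hc = 1239.84 eV·nm):
E = hc/λ = 1239.84 eV·nm / 221.510654 nm = 5.5972026 eV

The energy levels of He⁺ satisfy E_n = -13.6057 × 2² / n² eV, so an emission n_i → n_f releases
ΔE = 13.6057 × 2² × (1/n_f² − 1/n_i²) eV.

Setting ΔE equal to the photon energy:
1/n_f² − 1/n_i² = 5.5972026 / (13.6057 × 2²) = 0.10284665

Since 1/n_i² must be positive, we need 1/n_f² > 0.10284665, i.e. n_f ≤ 3. For each allowed n_f, solve n_i = (1/n_f² − 0.10284665)^(−1/2) and check whether it is a whole number:
  n_f = 1: 1/n_i² = 1.00000000 − 0.10284665 = 0.89715335 → n_i = 1.056  (not an integer) ✗
  n_f = 2: 1/n_i² = 0.25000000 − 0.10284665 = 0.14715335 → n_i = 2.607  (not an integer) ✗
  n_f = 3: 1/n_i² = 0.11111111 − 0.10284665 = 0.00826446 → n_i = 11.000  → integer, n_i = 11 ✓

Only n_f = 3 gives an integer upper level, n_i = 11.

The transition is from n = 11 to n = 3 (emission).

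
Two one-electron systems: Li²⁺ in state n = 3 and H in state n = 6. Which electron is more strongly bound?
Li²⁺ at n = 3 (E = -13.60570 eV)

Using E_n = -13.6057 Z² / n² eV:

Li²⁺ (Z = 3) at n = 3:
E = -13.6057 × 3² / 3² = -13.6057 × 9 / 9 = -13.60570000 eV

H (Z = 1) at n = 6:
E = -13.6057 × 1² / 6² = -13.6057 × 1 / 36 = -0.37793611 eV

Since -13.60570000 eV < -0.37793611 eV,
Li²⁺ at n = 3 is more tightly bound (requires more energy to ionize).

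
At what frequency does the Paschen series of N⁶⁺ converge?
1.79e+16 Hz

The series limit corresponds to the transition from n = ∞ to n = 3.
This is the highest energy (shortest wavelength) transition in the Paschen series.

E_∞ = 0 eV
E_3 = -13.6057 × 7² / 3² = -74.07548 eV

Energy at series limit:
ΔE = E_∞ - E_3 = 0 - (-74.07548) = 74.07548 eV
E = 74.07548 eV × (1.602177 × 10⁻¹⁹ J/eV) = 1.1868e-17 J
f = E/h = 1.1868e-17 J / (6.62607 × 10⁻³⁴ J·s) = 1.79e+16 Hz

This energy equals the ionization energy from the n = 3 state of N⁶⁺.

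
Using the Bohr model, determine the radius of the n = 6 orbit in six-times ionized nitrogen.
0.2721 nm (or 2.7215 Å)

The Bohr radius formula is:
r_n = n² a₀ / Z

where a₀ = 0.0529177 nm is the Bohr radius.

For N⁶⁺ (Z = 7) at n = 6:
r_6 = 6² × 0.0529177 nm / 7
r_6 = 36 × 0.0529177 nm / 7
r_6 = 1.90504 nm / 7
r_6 = 0.2721 nm

The electron orbits at approximately 0.2721 nm from the nucleus.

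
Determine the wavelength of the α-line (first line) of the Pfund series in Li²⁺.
828.42 nm

The longest wavelength corresponds to the smallest energy transition in the series.
The Pfund series has all transitions ending at n_f = 5.

For Li²⁺ (Z = 3), the first line (α-line) is the jump from n = 6 to n = 5:
E_6 = -13.6057 × 3² / 6² = -3.401425 eV
E_5 = -13.6057 × 3² / 5² = -4.898052 eV
ΔE = E_6 - E_5 = 1.496627 eV

λ = hc/E = 1239.84 eV·nm / 1.496627 eV
λ = 828.42 nm

This is the α-line of the Pfund series in Li²⁺.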